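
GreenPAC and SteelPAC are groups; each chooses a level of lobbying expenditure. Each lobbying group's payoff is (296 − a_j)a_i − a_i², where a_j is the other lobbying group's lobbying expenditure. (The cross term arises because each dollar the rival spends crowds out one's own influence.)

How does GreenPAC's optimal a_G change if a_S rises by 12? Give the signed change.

-6

GreenPAC's payoff is (296 − a_S)a_G − a_G².
∂π/∂a_G = 296 − a_S − 2a_G = 0, so a_G = 148 − 0.5a_S.
The reaction-function slope is −0.5, so a 12-unit rise in a_S moves a_G by −0.5 × 12 = −6. GreenPAC's best response falls — the actions are strategic substitutes.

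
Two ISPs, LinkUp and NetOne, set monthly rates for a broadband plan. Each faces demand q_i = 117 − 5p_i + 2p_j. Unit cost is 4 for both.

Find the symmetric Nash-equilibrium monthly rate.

LinkUp's profit: π = (p_{LinkUp} − 4)(117 − 5p_{LinkUp} + 2p_{NetOne}).
∂π/∂p_{LinkUp} = 137 − 10p_{LinkUp} + 2p_{NetOne} = 0 ⇒ p_{LinkUp} = 13.7 + 0.2p_{NetOne}.
By symmetry p_{NetOne} = p_{LinkUp}; substituting into the reaction function, 0.8p_{LinkUp} = 13.7 and p_{LinkUp} = 17.125.

17.125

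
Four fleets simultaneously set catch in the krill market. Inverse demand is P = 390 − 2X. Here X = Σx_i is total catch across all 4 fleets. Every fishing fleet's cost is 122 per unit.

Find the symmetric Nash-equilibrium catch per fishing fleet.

26.8

A representative fishing fleet's profit is π_i = x_i(390 − 2X) − 122x_i, with X = x_i + Σ_{j≠i} x_j.
First-order condition: 268 − 4x_i − 2Σ_{j≠i} x_j = 0.
With identical fishing fleets, set every x_j = x: then 268 − 4x − 6x = 0, i.e. x = 268/10 = 26.8.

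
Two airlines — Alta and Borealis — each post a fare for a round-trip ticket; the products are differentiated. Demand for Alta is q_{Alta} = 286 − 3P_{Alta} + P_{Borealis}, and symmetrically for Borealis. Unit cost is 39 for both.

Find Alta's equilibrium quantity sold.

124.8

Alta's profit: π = (P_{Alta} − 39)(286 − 3P_{Alta} + P_{Borealis}).
∂π/∂P_{Alta} = 403 − 6P_{Alta} + P_{Borealis} = 0 ⇒ P_{Alta} = 403/6 + (1/6)P_{Borealis}.
Setting P_{Alta} = P_{Borealis} in the reaction function: P_{Alta} = 403/6 + (1/6)P_{Alta}, so P_{Alta} = (403/6) / (5/6) = 80.6.
q_{Alta} = 286 − 3·80.6 + 80.6 = 124.8.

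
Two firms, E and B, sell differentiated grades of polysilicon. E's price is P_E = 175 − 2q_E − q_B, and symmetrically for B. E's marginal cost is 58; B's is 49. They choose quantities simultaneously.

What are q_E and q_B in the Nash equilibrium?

Firm E's profit: π = q_E(175 − 2q_E − q_B) − 58q_E.
∂π/∂q_E = 117 − 4q_E − q_B = 0 ⇒ q_E = 29.25 − 0.25q_B.
Similarly q_B = 31.5 − 0.25q_E.
Solving the two reaction functions simultaneously: (1 − (−0.25)(−0.25))q_E = 29.25 − 0.25·31.5, so 0.9375q_E = 21.375 and q_E = 22.8.
Then q_B = 31.5 − 0.25·22.8 = 25.8.

22.8, 25.8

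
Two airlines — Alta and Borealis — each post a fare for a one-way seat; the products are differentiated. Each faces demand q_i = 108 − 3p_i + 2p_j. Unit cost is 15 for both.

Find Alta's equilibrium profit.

1621.6875

Alta's profit: π = (p_{Alta} − 15)(108 − 3p_{Alta} + 2p_{Borealis}).
∂π/∂p_{Alta} = 153 − 6p_{Alta} + 2p_{Borealis} = 0 ⇒ p_{Alta} = 25.5 + (1/3)p_{Borealis}.
The game is symmetric, so in equilibrium p_{Borealis} = p_{Alta}: the reaction function gives (2/3)p_{Alta} = 25.5, hence p_{Alta} = 38.25.
q_{Alta} = 108 − 3·38.25 + 2·38.25 = 69.75.
Profit = (38.25 − 15)·69.75 = 1621.6875.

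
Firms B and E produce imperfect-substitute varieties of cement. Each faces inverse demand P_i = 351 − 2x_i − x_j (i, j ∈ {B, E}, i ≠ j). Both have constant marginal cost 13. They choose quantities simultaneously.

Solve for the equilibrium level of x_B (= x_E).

Firm B's profit: π = x_B(351 − 2x_B − x_E) − 13x_B.
∂π/∂x_B = 338 − 4x_B − x_E = 0 ⇒ x_B = 84.5 − 0.25x_E.
By symmetry x_E = x_B; substituting into the reaction function, 1.25x_B = 84.5 and x_B = 67.6.

67.6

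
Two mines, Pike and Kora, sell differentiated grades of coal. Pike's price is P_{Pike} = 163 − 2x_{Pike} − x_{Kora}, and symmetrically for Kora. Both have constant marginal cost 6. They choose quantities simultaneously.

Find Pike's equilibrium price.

Mine Pike's profit: π = x_{Pike}(163 − 2x_{Pike} − x_{Kora}) − 6x_{Pike}.
∂π/∂x_{Pike} = 157 − 4x_{Pike} − x_{Kora} = 0 ⇒ x_{Pike} = 39.25 − 0.25x_{Kora}.
Setting x_{Pike} = x_{Kora} in the reaction function: x_{Pike} = 39.25 − 0.25x_{Pike}, so x_{Pike} = 39.25 / 1.25 = 31.4.
P_{Pike} = 163 − 2·31.4 − 31.4 = 68.8.

68.8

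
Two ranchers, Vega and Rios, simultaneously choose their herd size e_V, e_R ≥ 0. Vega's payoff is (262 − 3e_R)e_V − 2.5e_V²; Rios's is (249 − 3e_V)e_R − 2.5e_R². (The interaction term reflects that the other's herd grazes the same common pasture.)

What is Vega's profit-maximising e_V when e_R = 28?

Expanding Vega's payoff: 262e_V − 3e_Re_V − 2.5e_V².
∂π/∂e_V = 262 − 3e_R − 5e_V = 0, so e_V = 52.4 − 0.6e_R.
At e_R = 28: e_V = 52.4 − 0.6·28 = 35.6.

35.6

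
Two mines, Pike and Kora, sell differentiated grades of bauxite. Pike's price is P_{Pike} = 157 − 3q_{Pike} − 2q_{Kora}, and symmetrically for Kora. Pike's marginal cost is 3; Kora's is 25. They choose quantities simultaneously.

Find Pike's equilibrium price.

64.875

Mine Pike's profit: π = q_{Pike}(157 − 3q_{Pike} − 2q_{Kora}) − 3q_{Pike}.
∂π/∂q_{Pike} = 154 − 6q_{Pike} − 2q_{Kora} = 0 ⇒ q_{Pike} = 77/3 − (1/3)q_{Kora}.
Similarly q_{Kora} = 22 − (1/3)q_{Pike}.
Substituting the second reaction function into the first: q_{Pike} = 77/3 − (1/3)(22 − (1/3)q_{Pike}), which gives (8/9)q_{Pike} = 55/3 ⇒ q_{Pike} = 20.625.
Then q_{Kora} = 22 − (1/3)·20.625 = 15.125.
P_{Pike} = 157 − 3·20.625 − 2·15.125 = 64.875.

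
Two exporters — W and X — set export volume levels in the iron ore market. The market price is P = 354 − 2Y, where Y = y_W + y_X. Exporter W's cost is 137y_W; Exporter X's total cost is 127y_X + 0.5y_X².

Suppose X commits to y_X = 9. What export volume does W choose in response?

49.75

Exporter W's profit: π = y_W(354 − 2(y_W + y_X)) − 137y_W.
∂π/∂y_W = 217 − 4y_W − 2y_X = 0, so y_W = 54.25 − 0.5y_X.
At y_X = 9: y_W = 54.25 − 0.5·9 = 49.75.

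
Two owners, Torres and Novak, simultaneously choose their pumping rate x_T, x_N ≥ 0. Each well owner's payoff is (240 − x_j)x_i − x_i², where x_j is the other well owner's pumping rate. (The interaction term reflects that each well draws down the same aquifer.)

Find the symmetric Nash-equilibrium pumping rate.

Torres's payoff is (240 − x_N)x_T − x_T².
∂π/∂x_T = 240 − x_N − 2x_T = 0, so x_T = 120 − 0.5x_N.
By symmetry x_N = x_T; substituting into the reaction function, 1.5x_T = 120 and x_T = 80.

80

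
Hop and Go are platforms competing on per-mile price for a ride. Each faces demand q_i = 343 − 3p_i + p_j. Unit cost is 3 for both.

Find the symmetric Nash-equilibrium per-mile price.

70.4

Hop's profit: π = (p_{Hop} − 3)(343 − 3p_{Hop} + p_{Go}).
∂π/∂p_{Hop} = 352 − 6p_{Hop} + p_{Go} = 0 ⇒ p_{Hop} = 176/3 + (1/6)p_{Go}.
By symmetry p_{Go} = p_{Hop}; substituting into the reaction function, (5/6)p_{Hop} = 176/3 and p_{Hop} = 70.4.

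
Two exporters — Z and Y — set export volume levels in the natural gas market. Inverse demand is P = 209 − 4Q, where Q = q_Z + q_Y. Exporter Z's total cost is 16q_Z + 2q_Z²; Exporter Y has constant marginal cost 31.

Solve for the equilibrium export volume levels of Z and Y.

Exporter Z's profit: π = q_Z(209 − 4(q_Z + q_Y)) − 16q_Z − 2q_Z².
∂π/∂q_Z = 193 − 12q_Z − 4q_Y = 0, so q_Z = 193/12 − (1/3)q_Y.
For Y: ∂π/∂q_Y = 178 − 8q_Y − 4q_Z = 0 ⇒ q_Y = 22.25 − 0.5q_Z.
Solving the two reaction functions simultaneously: (1 − (−1/3)(−0.5))q_Z = 193/12 − (1/3)·22.25, so (5/6)q_Z = 26/3 and q_Z = 10.4.
Then q_Y = 22.25 − 0.5·10.4 = 17.05.

10.4, 17.05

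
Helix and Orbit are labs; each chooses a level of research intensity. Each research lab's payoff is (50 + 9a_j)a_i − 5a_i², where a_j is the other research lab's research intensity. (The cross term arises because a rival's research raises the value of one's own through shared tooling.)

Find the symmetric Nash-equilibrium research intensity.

Helix's payoff is (50 + 9a_O)a_H − 5a_H².
∂π/∂a_H = 50 + 9a_O − 10a_H = 0, so a_H = 5 + 0.9a_O.
The game is symmetric, so in equilibrium a_O = a_H: the reaction function gives 0.1a_H = 5, hence a_H = 50.

50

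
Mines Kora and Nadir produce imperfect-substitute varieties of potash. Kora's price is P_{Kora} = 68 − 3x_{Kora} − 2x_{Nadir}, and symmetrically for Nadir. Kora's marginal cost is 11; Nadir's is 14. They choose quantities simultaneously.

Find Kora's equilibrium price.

Mine Kora's profit: π = x_{Kora}(68 − 3x_{Kora} − 2x_{Nadir}) − 11x_{Kora}.
∂π/∂x_{Kora} = 57 − 6x_{Kora} − 2x_{Nadir} = 0 ⇒ x_{Kora} = 9.5 − (1/3)x_{Nadir}.
Similarly x_{Nadir} = 9 − (1/3)x_{Kora}.
Substituting the second reaction function into the first: x_{Kora} = 9.5 − (1/3)(9 − (1/3)x_{Kora}), which gives (8/9)x_{Kora} = 6.5 ⇒ x_{Kora} = 7.3125.
Then x_{Nadir} = 9 − (1/3)·7.3125 = 6.5625.
P_{Kora} = 68 − 3·7.3125 − 2·6.5625 = 32.9375.

32.9375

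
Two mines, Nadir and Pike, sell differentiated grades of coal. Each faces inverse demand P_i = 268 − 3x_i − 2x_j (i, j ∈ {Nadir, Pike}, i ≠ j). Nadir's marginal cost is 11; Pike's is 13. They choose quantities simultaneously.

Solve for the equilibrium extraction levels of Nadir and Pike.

Mine Nadir's profit: π = x_{Nadir}(268 − 3x_{Nadir} − 2x_{Pike}) − 11x_{Nadir}.
∂π/∂x_{Nadir} = 257 − 6x_{Nadir} − 2x_{Pike} = 0 ⇒ x_{Nadir} = 257/6 − (1/3)x_{Pike}.
Similarly x_{Pike} = 42.5 − (1/3)x_{Nadir}.
Substituting the second reaction function into the first: x_{Nadir} = 257/6 − (1/3)(42.5 − (1/3)x_{Nadir}), which gives (8/9)x_{Nadir} = 86/3 ⇒ x_{Nadir} = 32.25.
Then x_{Pike} = 42.5 − (1/3)·32.25 = 31.75.

32.25, 31.75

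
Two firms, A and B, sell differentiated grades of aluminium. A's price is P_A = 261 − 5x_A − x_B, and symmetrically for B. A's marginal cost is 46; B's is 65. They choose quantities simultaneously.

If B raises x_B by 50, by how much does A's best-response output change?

Firm A's profit: π = x_A(261 − 5x_A − x_B) − 46x_A.
∂π/∂x_A = 215 − 10x_A − x_B = 0 ⇒ x_A = 21.5 − 0.1x_B.
The reaction-function slope is −0.1, so a 50-unit rise in x_B moves x_A by −0.1 × 50 = −5. A's best response falls — the actions are strategic substitutes.

-5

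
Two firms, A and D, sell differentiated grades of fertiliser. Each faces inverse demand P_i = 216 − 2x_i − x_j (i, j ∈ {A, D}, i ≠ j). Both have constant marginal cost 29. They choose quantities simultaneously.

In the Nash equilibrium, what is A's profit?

Firm A's profit: π = x_A(216 − 2x_A − x_D) − 29x_A.
∂π/∂x_A = 187 − 4x_A − x_D = 0 ⇒ x_A = 46.75 − 0.25x_D.
The game is symmetric, so in equilibrium x_D = x_A: the reaction function gives 1.25x_A = 46.75, hence x_A = 37.4.
P_A = 216 − 2·37.4 − 37.4 = 103.8.
Profit = (103.8 − 29)·37.4 = 2797.52.

2797.52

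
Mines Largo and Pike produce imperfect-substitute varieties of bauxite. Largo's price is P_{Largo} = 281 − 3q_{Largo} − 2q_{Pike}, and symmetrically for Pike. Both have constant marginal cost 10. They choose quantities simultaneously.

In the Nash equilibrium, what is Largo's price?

Mine Largo's profit: π = q_{Largo}(281 − 3q_{Largo} − 2q_{Pike}) − 10q_{Largo}.
∂π/∂q_{Largo} = 271 − 6q_{Largo} − 2q_{Pike} = 0 ⇒ q_{Largo} = 271/6 − (1/3)q_{Pike}.
Setting q_{Largo} = q_{Pike} in the reaction function: q_{Largo} = 271/6 − (1/3)q_{Largo}, so q_{Largo} = (271/6) / (4/3) = 33.875.
P_{Largo} = 281 − 3·33.875 − 2·33.875 = 111.625.

111.625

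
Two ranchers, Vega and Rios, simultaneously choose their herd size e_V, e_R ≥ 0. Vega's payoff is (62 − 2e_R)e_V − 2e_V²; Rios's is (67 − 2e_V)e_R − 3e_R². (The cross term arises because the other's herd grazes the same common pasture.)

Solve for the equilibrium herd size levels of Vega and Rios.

Expanding Vega's payoff: 62e_V − 2e_Re_V − 2e_V².
∂π/∂e_V = 62 − 2e_R − 4e_V = 0, so e_V = 15.5 − 0.5e_R.
Likewise for Rios: e_R = 67/6 − (1/3)e_V.
Substituting the second reaction function into the first: e_V = 15.5 − 0.5(67/6 − (1/3)e_V), which gives (5/6)e_V = 119/12 ⇒ e_V = 11.9.
Then e_R = 67/6 − (1/3)·11.9 = 7.2.

11.9, 7.2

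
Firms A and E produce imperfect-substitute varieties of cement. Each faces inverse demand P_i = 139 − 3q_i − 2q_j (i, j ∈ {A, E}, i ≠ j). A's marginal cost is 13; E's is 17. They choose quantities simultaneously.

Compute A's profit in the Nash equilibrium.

Firm A's profit: π = q_A(139 − 3q_A − 2q_E) − 13q_A.
∂π/∂q_A = 126 − 6q_A − 2q_E = 0 ⇒ q_A = 21 − (1/3)q_E.
Similarly q_E = 61/3 − (1/3)q_A.
Substituting the second reaction function into the first: q_A = 21 − (1/3)(61/3 − (1/3)q_A), which gives (8/9)q_A = 128/9 ⇒ q_A = 16.
Then q_E = 61/3 − (1/3)·16 = 15.
P_A = 139 − 3·16 − 2·15 = 61.
Profit = (61 − 13)·16 = 768.

768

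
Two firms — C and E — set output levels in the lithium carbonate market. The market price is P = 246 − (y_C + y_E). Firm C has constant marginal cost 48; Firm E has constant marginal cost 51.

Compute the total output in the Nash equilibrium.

131

Firm C's profit: π = y_C(246 − (y_C + y_E)) − 48y_C.
∂π/∂y_C = 198 − 2y_C − y_E = 0, so y_C = 99 − 0.5y_E.
By the same steps for E: y_E = 97.5 − 0.5y_C.
Solving the two reaction functions simultaneously: (1 − (−0.5)(−0.5))y_C = 99 − 0.5·97.5, so 0.75y_C = 50.25 and y_C = 67.
Then y_E = 97.5 − 0.5·67 = 64.
Total output: 67 + 64 = 131.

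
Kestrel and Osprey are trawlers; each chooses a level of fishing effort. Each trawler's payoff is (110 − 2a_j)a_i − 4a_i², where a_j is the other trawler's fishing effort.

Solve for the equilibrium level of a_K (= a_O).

Kestrel's payoff is (110 − 2a_O)a_K − 4a_K².
∂π/∂a_K = 110 − 2a_O − 8a_K = 0, so a_K = 13.75 − 0.25a_O.
By symmetry a_O = a_K; substituting into the reaction function, 1.25a_K = 13.75 and a_K = 11.

11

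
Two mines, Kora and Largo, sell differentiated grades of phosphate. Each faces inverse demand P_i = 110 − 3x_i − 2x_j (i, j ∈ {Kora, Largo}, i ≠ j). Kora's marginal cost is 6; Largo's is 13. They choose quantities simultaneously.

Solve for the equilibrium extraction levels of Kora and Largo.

13.4375, 11.6875

Mine Kora's profit: π = x_{Kora}(110 − 3x_{Kora} − 2x_{Largo}) − 6x_{Kora}.
∂π/∂x_{Kora} = 104 − 6x_{Kora} − 2x_{Largo} = 0 ⇒ x_{Kora} = 52/3 − (1/3)x_{Largo}.
Similarly x_{Largo} = 97/6 − (1/3)x_{Kora}.
Plugging x_{Largo} into Kora's best response: x_{Kora} = 52/3 − (1/3)(97/6 − (1/3)x_{Kora}) ⇒ (8/9)x_{Kora} = 215/18, so x_{Kora} = 13.4375.
Then x_{Largo} = 97/6 − (1/3)·13.4375 = 11.6875.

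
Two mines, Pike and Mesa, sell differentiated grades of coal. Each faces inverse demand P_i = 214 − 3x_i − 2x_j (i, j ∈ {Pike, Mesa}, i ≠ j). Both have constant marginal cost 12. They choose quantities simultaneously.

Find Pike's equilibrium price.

87.75

Mine Pike's profit: π = x_{Pike}(214 − 3x_{Pike} − 2x_{Mesa}) − 12x_{Pike}.
∂π/∂x_{Pike} = 202 − 6x_{Pike} − 2x_{Mesa} = 0 ⇒ x_{Pike} = 101/3 − (1/3)x_{Mesa}.
Setting x_{Pike} = x_{Mesa} in the reaction function: x_{Pike} = 101/3 − (1/3)x_{Pike}, so x_{Pike} = (101/3) / (4/3) = 25.25.
P_{Pike} = 214 − 3·25.25 − 2·25.25 = 87.75.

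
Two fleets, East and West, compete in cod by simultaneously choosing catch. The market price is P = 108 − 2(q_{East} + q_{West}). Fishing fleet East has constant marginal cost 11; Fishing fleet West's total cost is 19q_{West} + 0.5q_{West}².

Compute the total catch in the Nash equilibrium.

Fishing fleet East's profit: π = q_{East}(108 − 2(q_{East} + q_{West})) − 11q_{East}.
∂π/∂q_{East} = 97 − 4q_{East} − 2q_{West} = 0, so q_{East} = 24.25 − 0.5q_{West}.
For West: ∂π/∂q_{West} = 89 − 5q_{West} − 2q_{East} = 0 ⇒ q_{West} = 17.8 − 0.4q_{East}.
Substituting the second reaction function into the first: q_{East} = 24.25 − 0.5(17.8 − 0.4q_{East}), which gives 0.8q_{East} = 15.35 ⇒ q_{East} = 19.1875.
Then q_{West} = 17.8 − 0.4·19.1875 = 10.125.
Total catch: 19.1875 + 10.125 = 29.3125.

29.3125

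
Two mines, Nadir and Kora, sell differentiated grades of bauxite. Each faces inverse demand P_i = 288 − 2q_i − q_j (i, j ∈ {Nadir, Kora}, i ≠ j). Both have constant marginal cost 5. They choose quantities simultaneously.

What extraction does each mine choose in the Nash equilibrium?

Mine Nadir's profit: π = q_{Nadir}(288 − 2q_{Nadir} − q_{Kora}) − 5q_{Nadir}.
∂π/∂q_{Nadir} = 283 − 4q_{Nadir} − q_{Kora} = 0 ⇒ q_{Nadir} = 70.75 − 0.25q_{Kora}.
The game is symmetric, so in equilibrium q_{Kora} = q_{Nadir}: the reaction function gives 1.25q_{Nadir} = 70.75, hence q_{Nadir} = 56.6.

56.6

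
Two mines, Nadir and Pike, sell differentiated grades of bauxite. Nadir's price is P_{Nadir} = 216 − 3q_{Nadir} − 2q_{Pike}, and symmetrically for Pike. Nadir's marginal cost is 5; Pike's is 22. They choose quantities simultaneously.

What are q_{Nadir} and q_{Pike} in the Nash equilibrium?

Mine Nadir's profit: π = q_{Nadir}(216 − 3q_{Nadir} − 2q_{Pike}) − 5q_{Nadir}.
∂π/∂q_{Nadir} = 211 − 6q_{Nadir} − 2q_{Pike} = 0 ⇒ q_{Nadir} = 211/6 − (1/3)q_{Pike}.
Similarly q_{Pike} = 97/3 − (1/3)q_{Nadir}.
Solving the two reaction functions simultaneously: (1 − (−1/3)(−1/3))q_{Nadir} = 211/6 − (1/3)·(97/3), so (8/9)q_{Nadir} = 439/18 and q_{Nadir} = 27.4375.
Then q_{Pike} = 97/3 − (1/3)·27.4375 = 23.1875.

27.4375, 23.1875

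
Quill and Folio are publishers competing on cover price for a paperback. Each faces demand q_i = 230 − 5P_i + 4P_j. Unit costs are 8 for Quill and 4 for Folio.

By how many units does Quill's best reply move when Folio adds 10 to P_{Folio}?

Quill's profit: π = (P_{Quill} − 8)(230 − 5P_{Quill} + 4P_{Folio}).
∂π/∂P_{Quill} = 270 − 10P_{Quill} + 4P_{Folio} = 0 ⇒ P_{Quill} = 27 + 0.4P_{Folio}.
The reaction-function slope is 0.4, so a 10-unit rise in P_{Folio} moves P_{Quill} by 0.4 × 10 = 4. Quill's best response rises — the actions are strategic complements.

4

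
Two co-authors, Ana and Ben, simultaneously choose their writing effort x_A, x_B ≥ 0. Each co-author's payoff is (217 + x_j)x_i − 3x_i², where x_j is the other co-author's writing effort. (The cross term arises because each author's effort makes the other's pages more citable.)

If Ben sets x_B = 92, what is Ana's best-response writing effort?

Ana's payoff is (217 + x_B)x_A − 3x_A².
∂π/∂x_A = 217 + x_B − 6x_A = 0, so x_A = 217/6 + (1/6)x_B.
At x_B = 92: x_A = 217/6 + (1/6)·92 = 51.5.

51.5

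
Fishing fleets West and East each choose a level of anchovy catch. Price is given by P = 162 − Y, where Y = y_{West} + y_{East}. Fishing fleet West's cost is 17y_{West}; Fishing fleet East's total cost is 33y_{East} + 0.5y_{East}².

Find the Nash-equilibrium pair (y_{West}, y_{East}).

Fishing fleet West's profit: π = y_{West}(162 − (y_{West} + y_{East})) − 17y_{West}.
∂π/∂y_{West} = 145 − 2y_{West} − y_{East} = 0, so y_{West} = 72.5 − 0.5y_{East}.
For East: ∂π/∂y_{East} = 129 − 3y_{East} − y_{West} = 0 ⇒ y_{East} = 43 − (1/3)y_{West}.
Substituting the second reaction function into the first: y_{West} = 72.5 − 0.5(43 − (1/3)y_{West}), which gives (5/6)y_{West} = 51 ⇒ y_{West} = 61.2.
Then y_{East} = 43 − (1/3)·61.2 = 22.6.

61.2, 22.6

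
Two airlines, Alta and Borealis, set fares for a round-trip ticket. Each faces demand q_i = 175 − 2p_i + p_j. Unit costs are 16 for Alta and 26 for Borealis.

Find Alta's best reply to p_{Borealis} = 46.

63.25

Alta's profit: π = (p_{Alta} − 16)(175 − 2p_{Alta} + p_{Borealis}).
∂π/∂p_{Alta} = 207 − 4p_{Alta} + p_{Borealis} = 0 ⇒ p_{Alta} = 51.75 + 0.25p_{Borealis}.
At p_{Borealis} = 46: p_{Alta} = 51.75 + 0.25·46 = 63.25.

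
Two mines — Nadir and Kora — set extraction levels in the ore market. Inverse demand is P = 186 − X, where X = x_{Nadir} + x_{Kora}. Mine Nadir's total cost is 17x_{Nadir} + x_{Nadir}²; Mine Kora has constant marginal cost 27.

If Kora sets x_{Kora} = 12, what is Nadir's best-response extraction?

Mine Nadir's profit: π = x_{Nadir}(186 − (x_{Nadir} + x_{Kora})) − 17x_{Nadir} − x_{Nadir}².
∂π/∂x_{Nadir} = 169 − 4x_{Nadir} − x_{Kora} = 0, so x_{Nadir} = 42.25 − 0.25x_{Kora}.
At x_{Kora} = 12: x_{Nadir} = 42.25 − 0.25·12 = 39.25.

39.25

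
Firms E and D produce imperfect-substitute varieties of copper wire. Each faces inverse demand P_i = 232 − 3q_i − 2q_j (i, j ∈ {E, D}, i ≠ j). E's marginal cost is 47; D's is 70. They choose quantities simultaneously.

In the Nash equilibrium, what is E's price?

120.6875

Firm E's profit: π = q_E(232 − 3q_E − 2q_D) − 47q_E.
∂π/∂q_E = 185 − 6q_E − 2q_D = 0 ⇒ q_E = 185/6 − (1/3)q_D.
Similarly q_D = 27 − (1/3)q_E.
Plugging q_D into E's best response: q_E = 185/6 − (1/3)(27 − (1/3)q_E) ⇒ (8/9)q_E = 131/6, so q_E = 24.5625.
Then q_D = 27 − (1/3)·24.5625 = 18.8125.
P_E = 232 − 3·24.5625 − 2·18.8125 = 120.6875.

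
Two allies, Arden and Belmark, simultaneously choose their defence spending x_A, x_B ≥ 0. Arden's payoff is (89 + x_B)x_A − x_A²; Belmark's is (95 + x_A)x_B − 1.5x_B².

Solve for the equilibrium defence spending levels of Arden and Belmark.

Expanding Arden's payoff: 89x_A + x_Bx_A − x_A².
∂π/∂x_A = 89 + x_B − 2x_A = 0, so x_A = 44.5 + 0.5x_B.
Likewise for Belmark: x_B = 95/3 + (1/3)x_A.
Solving the two reaction functions simultaneously: (1 − (0.5)(1/3))x_A = 44.5 + 0.5·(95/3), so (5/6)x_A = 181/3 and x_A = 72.4.
Then x_B = 95/3 + (1/3)·72.4 = 55.8.

72.4, 55.8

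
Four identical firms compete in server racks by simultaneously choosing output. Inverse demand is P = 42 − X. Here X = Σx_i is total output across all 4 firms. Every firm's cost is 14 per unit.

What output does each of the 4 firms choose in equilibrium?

5.6

A representative firm's profit is π_i = x_i(42 − X) − 14x_i, with X = x_i + Σ_{j≠i} x_j.
First-order condition: 28 − 2x_i − Σ_{j≠i} x_j = 0.
In a symmetric equilibrium every firm chooses the same x, so Σ_{j≠i} x_j = 3x. The condition becomes 28 − 5x = 0, giving x = 28/5 = 5.6.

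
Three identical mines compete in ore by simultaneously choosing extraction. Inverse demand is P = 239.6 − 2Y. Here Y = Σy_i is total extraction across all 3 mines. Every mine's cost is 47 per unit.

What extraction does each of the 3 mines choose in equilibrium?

24.075

A representative mine's profit is π_i = y_i(239.6 − 2Y) − 47y_i, with Y = y_i + Σ_{j≠i} y_j.
First-order condition: 192.6 − 4y_i − 2Σ_{j≠i} y_j = 0.
With identical mines, set every y_j = y: then 192.6 − 4y − 4y = 0, i.e. y = 192.6/8 = 24.075.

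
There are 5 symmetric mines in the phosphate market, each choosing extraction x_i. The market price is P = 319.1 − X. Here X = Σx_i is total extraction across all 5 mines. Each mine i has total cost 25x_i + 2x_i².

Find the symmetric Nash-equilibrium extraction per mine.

29.41

A representative mine's profit is π_i = x_i(319.1 − X) − 25x_i − 2x_i², with X = x_i + Σ_{j≠i} x_j.
First-order condition: 294.1 − 6x_i − Σ_{j≠i} x_j = 0.
Imposing symmetry (x_j = x for all j) turns Σ_{j≠i} x_j into 4x, so 294.1 = 10x and x = 29.41.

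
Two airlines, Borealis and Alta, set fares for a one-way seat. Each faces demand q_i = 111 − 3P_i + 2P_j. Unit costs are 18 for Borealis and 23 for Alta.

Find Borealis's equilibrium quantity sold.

Borealis's profit: π = (P_{Borealis} − 18)(111 − 3P_{Borealis} + 2P_{Alta}).
∂π/∂P_{Borealis} = 165 − 6P_{Borealis} + 2P_{Alta} = 0 ⇒ P_{Borealis} = 27.5 + (1/3)P_{Alta}.
Similarly P_{Alta} = 30 + (1/3)P_{Borealis}.
Plugging P_{Alta} into Borealis's best response: P_{Borealis} = 27.5 + (1/3)(30 + (1/3)P_{Borealis}) ⇒ (8/9)P_{Borealis} = 37.5, so P_{Borealis} = 42.1875.
Then P_{Alta} = 30 + (1/3)·42.1875 = 44.0625.
q_{Borealis} = 111 − 3·42.1875 + 2·44.0625 = 72.5625.

72.5625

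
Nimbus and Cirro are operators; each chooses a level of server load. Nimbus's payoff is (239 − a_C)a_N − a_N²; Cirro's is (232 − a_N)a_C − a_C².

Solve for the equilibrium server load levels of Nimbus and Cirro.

82, 75

Expanding Nimbus's payoff: 239a_N − a_Ca_N − a_N².
∂π/∂a_N = 239 − a_C − 2a_N = 0, so a_N = 119.5 − 0.5a_C.
Likewise for Cirro: a_C = 116 − 0.5a_N.
Solving the two reaction functions simultaneously: (1 − (−0.5)(−0.5))a_N = 119.5 − 0.5·116, so 0.75a_N = 61.5 and a_N = 82.
Then a_C = 116 − 0.5·82 = 75.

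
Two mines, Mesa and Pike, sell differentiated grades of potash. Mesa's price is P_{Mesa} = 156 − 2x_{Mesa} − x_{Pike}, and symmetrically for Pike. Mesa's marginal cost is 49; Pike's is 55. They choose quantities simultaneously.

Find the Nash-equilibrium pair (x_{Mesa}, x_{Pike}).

21.8, 19.8

Mine Mesa's profit: π = x_{Mesa}(156 − 2x_{Mesa} − x_{Pike}) − 49x_{Mesa}.
∂π/∂x_{Mesa} = 107 − 4x_{Mesa} − x_{Pike} = 0 ⇒ x_{Mesa} = 26.75 − 0.25x_{Pike}.
Similarly x_{Pike} = 25.25 − 0.25x_{Mesa}.
Substituting the second reaction function into the first: x_{Mesa} = 26.75 − 0.25(25.25 − 0.25x_{Mesa}), which gives 0.9375x_{Mesa} = 20.4375 ⇒ x_{Mesa} = 21.8.
Then x_{Pike} = 25.25 − 0.25·21.8 = 19.8.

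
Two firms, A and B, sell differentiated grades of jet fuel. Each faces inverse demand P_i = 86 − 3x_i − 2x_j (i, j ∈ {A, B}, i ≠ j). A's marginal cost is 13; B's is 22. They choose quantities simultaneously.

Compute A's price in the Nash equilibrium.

Firm A's profit: π = x_A(86 − 3x_A − 2x_B) − 13x_A.
∂π/∂x_A = 73 − 6x_A − 2x_B = 0 ⇒ x_A = 73/6 − (1/3)x_B.
Similarly x_B = 32/3 − (1/3)x_A.
Plugging x_B into A's best response: x_A = 73/6 − (1/3)(32/3 − (1/3)x_A) ⇒ (8/9)x_A = 155/18, so x_A = 9.6875.
Then x_B = 32/3 − (1/3)·9.6875 = 7.4375.
P_A = 86 − 3·9.6875 − 2·7.4375 = 42.0625.

42.0625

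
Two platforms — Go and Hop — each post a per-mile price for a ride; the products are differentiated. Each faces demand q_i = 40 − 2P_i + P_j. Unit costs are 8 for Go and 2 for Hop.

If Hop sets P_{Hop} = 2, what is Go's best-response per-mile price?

14.5

Go's profit: π = (P_{Go} − 8)(40 − 2P_{Go} + P_{Hop}).
∂π/∂P_{Go} = 56 − 4P_{Go} + P_{Hop} = 0 ⇒ P_{Go} = 14 + 0.25P_{Hop}.
At P_{Hop} = 2: P_{Go} = 14 + 0.25·2 = 14.5.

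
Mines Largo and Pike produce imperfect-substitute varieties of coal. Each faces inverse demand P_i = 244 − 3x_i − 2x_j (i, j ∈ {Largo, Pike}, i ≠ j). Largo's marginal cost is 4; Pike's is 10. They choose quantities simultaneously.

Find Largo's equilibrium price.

Mine Largo's profit: π = x_{Largo}(244 − 3x_{Largo} − 2x_{Pike}) − 4x_{Largo}.
∂π/∂x_{Largo} = 240 − 6x_{Largo} − 2x_{Pike} = 0 ⇒ x_{Largo} = 40 − (1/3)x_{Pike}.
Similarly x_{Pike} = 39 − (1/3)x_{Largo}.
Substituting the second reaction function into the first: x_{Largo} = 40 − (1/3)(39 − (1/3)x_{Largo}), which gives (8/9)x_{Largo} = 27 ⇒ x_{Largo} = 30.375.
Then x_{Pike} = 39 − (1/3)·30.375 = 28.875.
P_{Largo} = 244 − 3·30.375 − 2·28.875 = 95.125.

95.125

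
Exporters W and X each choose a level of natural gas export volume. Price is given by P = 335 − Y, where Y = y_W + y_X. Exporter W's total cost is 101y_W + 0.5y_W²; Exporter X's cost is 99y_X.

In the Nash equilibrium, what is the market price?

Exporter W's profit: π = y_W(335 − (y_W + y_X)) − 101y_W − 0.5y_W².
∂π/∂y_W = 234 − 3y_W − y_X = 0, so y_W = 78 − (1/3)y_X.
For X: ∂π/∂y_X = 236 − 2y_X − y_W = 0 ⇒ y_X = 118 − 0.5y_W.
Substituting the second reaction function into the first: y_W = 78 − (1/3)(118 − 0.5y_W), which gives (5/6)y_W = 116/3 ⇒ y_W = 46.4.
Then y_X = 118 − 0.5·46.4 = 94.8.
Equilibrium price: P = 335 − 141.2 = 193.8.

193.8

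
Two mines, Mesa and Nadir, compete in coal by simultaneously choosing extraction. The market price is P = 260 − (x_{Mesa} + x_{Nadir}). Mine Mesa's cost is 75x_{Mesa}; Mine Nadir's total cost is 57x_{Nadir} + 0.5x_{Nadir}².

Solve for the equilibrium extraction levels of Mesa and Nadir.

Mine Mesa's profit: π = x_{Mesa}(260 − (x_{Mesa} + x_{Nadir})) − 75x_{Mesa}.
∂π/∂x_{Mesa} = 185 − 2x_{Mesa} − x_{Nadir} = 0, so x_{Mesa} = 92.5 − 0.5x_{Nadir}.
For Nadir: ∂π/∂x_{Nadir} = 203 − 3x_{Nadir} − x_{Mesa} = 0 ⇒ x_{Nadir} = 203/3 − (1/3)x_{Mesa}.
Solving the two reaction functions simultaneously: (1 − (−0.5)(−1/3))x_{Mesa} = 92.5 − 0.5·(203/3), so (5/6)x_{Mesa} = 176/3 and x_{Mesa} = 70.4.
Then x_{Nadir} = 203/3 − (1/3)·70.4 = 44.2.

70.4, 44.2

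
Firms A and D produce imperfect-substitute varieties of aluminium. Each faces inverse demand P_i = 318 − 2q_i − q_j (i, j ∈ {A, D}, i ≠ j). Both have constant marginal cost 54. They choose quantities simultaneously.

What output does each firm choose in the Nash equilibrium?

52.8

Firm A's profit: π = q_A(318 − 2q_A − q_D) − 54q_A.
∂π/∂q_A = 264 − 4q_A − q_D = 0 ⇒ q_A = 66 − 0.25q_D.
Setting q_A = q_D in the reaction function: q_A = 66 − 0.25q_A, so q_A = 66 / 1.25 = 52.8.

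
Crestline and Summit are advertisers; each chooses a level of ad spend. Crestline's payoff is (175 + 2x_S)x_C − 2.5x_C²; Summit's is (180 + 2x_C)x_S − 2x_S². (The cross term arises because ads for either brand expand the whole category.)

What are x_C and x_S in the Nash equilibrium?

Expanding Crestline's payoff: 175x_C + 2x_Sx_C − 2.5x_C².
∂π/∂x_C = 175 + 2x_S − 5x_C = 0, so x_C = 35 + 0.4x_S.
Likewise for Summit: x_S = 45 + 0.5x_C.
Solving the two reaction functions simultaneously: (1 − (0.4)(0.5))x_C = 35 + 0.4·45, so 0.8x_C = 53 and x_C = 66.25.
Then x_S = 45 + 0.5·66.25 = 78.125.

66.25, 78.125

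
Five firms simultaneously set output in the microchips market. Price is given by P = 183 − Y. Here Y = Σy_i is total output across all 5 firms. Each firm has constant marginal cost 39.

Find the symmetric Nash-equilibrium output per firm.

24

A representative firm's profit is π_i = y_i(183 − Y) − 39y_i, with Y = y_i + Σ_{j≠i} y_j.
First-order condition: 144 − 2y_i − Σ_{j≠i} y_j = 0.
With identical firms, set every y_j = y: then 144 − 2y − 4y = 0, i.e. y = 144/6 = 24.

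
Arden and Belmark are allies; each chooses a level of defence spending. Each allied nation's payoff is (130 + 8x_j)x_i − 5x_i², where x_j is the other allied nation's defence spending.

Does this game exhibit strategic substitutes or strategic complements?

strategic complements

Arden's payoff is (130 + 8x_B)x_A − 5x_A².
∂π/∂x_A = 130 + 8x_B − 10x_A = 0, so x_A = 13 + 0.8x_B.
The best-response slope dx_A/dx_B = 0.8 > 0: the reaction function is upward-sloping, so the choices are strategic complements.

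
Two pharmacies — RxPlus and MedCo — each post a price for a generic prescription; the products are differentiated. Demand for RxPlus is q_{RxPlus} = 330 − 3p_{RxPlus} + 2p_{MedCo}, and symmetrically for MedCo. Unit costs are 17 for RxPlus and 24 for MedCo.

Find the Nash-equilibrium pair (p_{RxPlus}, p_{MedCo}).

RxPlus's profit: π = (p_{RxPlus} − 17)(330 − 3p_{RxPlus} + 2p_{MedCo}).
∂π/∂p_{RxPlus} = 381 − 6p_{RxPlus} + 2p_{MedCo} = 0 ⇒ p_{RxPlus} = 63.5 + (1/3)p_{MedCo}.
Similarly p_{MedCo} = 67 + (1/3)p_{RxPlus}.
Plugging p_{MedCo} into RxPlus's best response: p_{RxPlus} = 63.5 + (1/3)(67 + (1/3)p_{RxPlus}) ⇒ (8/9)p_{RxPlus} = 515/6, so p_{RxPlus} = 96.5625.
Then p_{MedCo} = 67 + (1/3)·96.5625 = 99.1875.

96.5625, 99.1875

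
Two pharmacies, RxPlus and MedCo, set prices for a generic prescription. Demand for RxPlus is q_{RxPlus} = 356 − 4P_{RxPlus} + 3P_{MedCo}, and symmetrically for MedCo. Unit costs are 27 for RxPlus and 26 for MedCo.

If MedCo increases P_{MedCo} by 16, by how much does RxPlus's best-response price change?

RxPlus's profit: π = (P_{RxPlus} − 27)(356 − 4P_{RxPlus} + 3P_{MedCo}).
∂π/∂P_{RxPlus} = 464 − 8P_{RxPlus} + 3P_{MedCo} = 0 ⇒ P_{RxPlus} = 58 + 0.375P_{MedCo}.
The reaction-function slope is 0.375, so a 16-unit rise in P_{MedCo} moves P_{RxPlus} by 0.375 × 16 = 6. RxPlus's best response rises — the actions are strategic complements.

6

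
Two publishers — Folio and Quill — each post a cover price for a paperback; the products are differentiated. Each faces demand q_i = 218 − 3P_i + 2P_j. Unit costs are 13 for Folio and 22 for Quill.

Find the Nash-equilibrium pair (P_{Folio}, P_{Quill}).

65.9375, 69.3125

Folio's profit: π = (P_{Folio} − 13)(218 − 3P_{Folio} + 2P_{Quill}).
∂π/∂P_{Folio} = 257 − 6P_{Folio} + 2P_{Quill} = 0 ⇒ P_{Folio} = 257/6 + (1/3)P_{Quill}.
Similarly P_{Quill} = 142/3 + (1/3)P_{Folio}.
Plugging P_{Quill} into Folio's best response: P_{Folio} = 257/6 + (1/3)(142/3 + (1/3)P_{Folio}) ⇒ (8/9)P_{Folio} = 1055/18, so P_{Folio} = 65.9375.
Then P_{Quill} = 142/3 + (1/3)·65.9375 = 69.3125.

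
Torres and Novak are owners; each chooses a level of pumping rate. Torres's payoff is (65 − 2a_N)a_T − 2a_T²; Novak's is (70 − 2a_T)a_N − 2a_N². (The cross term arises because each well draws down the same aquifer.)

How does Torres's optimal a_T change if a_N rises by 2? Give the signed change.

-1

Expanding Torres's payoff: 65a_T − 2a_Na_T − 2a_T².
∂π/∂a_T = 65 − 2a_N − 4a_T = 0, so a_T = 16.25 − 0.5a_N.
The reaction-function slope is −0.5, so a 2-unit rise in a_N moves a_T by −0.5 × 2 = −1. Torres's best response falls — the actions are strategic substitutes.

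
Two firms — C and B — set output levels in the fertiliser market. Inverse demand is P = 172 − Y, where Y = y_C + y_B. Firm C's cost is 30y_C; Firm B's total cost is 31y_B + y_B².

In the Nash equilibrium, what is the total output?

Firm C's profit: π = y_C(172 − (y_C + y_B)) − 30y_C.
∂π/∂y_C = 142 − 2y_C − y_B = 0, so y_C = 71 − 0.5y_B.
For B: ∂π/∂y_B = 141 − 4y_B − y_C = 0 ⇒ y_B = 35.25 − 0.25y_C.
Plugging y_B into C's best response: y_C = 71 − 0.5(35.25 − 0.25y_C) ⇒ 0.875y_C = 53.375, so y_C = 61.
Then y_B = 35.25 − 0.25·61 = 20.
Total output: 61 + 20 = 81.

81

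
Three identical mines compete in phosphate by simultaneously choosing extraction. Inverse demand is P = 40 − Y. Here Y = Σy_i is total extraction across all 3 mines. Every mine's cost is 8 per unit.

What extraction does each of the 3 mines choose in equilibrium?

A representative mine's profit is π_i = y_i(40 − Y) − 8y_i, with Y = y_i + Σ_{j≠i} y_j.
First-order condition: 32 − 2y_i − Σ_{j≠i} y_j = 0.
Imposing symmetry (y_j = y for all j) turns Σ_{j≠i} y_j into 2y, so 32 = 4y and y = 8.

8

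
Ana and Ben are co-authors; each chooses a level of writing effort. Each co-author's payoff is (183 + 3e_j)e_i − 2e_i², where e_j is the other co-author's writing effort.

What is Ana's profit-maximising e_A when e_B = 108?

Ana's payoff is (183 + 3e_B)e_A − 2e_A².
∂π/∂e_A = 183 + 3e_B − 4e_A = 0, so e_A = 45.75 + 0.75e_B.
At e_B = 108: e_A = 45.75 + 0.75·108 = 126.75.

126.75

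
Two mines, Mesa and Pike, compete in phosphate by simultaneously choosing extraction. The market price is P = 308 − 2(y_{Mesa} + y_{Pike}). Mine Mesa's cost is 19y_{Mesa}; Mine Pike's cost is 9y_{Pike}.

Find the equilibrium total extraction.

Mine Mesa's profit: π = y_{Mesa}(308 − 2(y_{Mesa} + y_{Pike})) − 19y_{Mesa}.
∂π/∂y_{Mesa} = 289 − 4y_{Mesa} − 2y_{Pike} = 0, so y_{Mesa} = 72.25 − 0.5y_{Pike}.
By the same steps for Pike: y_{Pike} = 74.75 − 0.5y_{Mesa}.
Solving the two reaction functions simultaneously: (1 − (−0.5)(−0.5))y_{Mesa} = 72.25 − 0.5·74.75, so 0.75y_{Mesa} = 34.875 and y_{Mesa} = 46.5.
Then y_{Pike} = 74.75 − 0.5·46.5 = 51.5.
Total extraction: 46.5 + 51.5 = 98.

98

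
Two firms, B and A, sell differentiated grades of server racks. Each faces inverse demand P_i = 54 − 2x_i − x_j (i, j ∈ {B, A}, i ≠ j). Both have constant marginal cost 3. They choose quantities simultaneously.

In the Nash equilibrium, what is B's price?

Firm B's profit: π = x_B(54 − 2x_B − x_A) − 3x_B.
∂π/∂x_B = 51 − 4x_B − x_A = 0 ⇒ x_B = 12.75 − 0.25x_A.
Setting x_B = x_A in the reaction function: x_B = 12.75 − 0.25x_B, so x_B = 12.75 / 1.25 = 10.2.
P_B = 54 − 2·10.2 − 10.2 = 23.4.

23.4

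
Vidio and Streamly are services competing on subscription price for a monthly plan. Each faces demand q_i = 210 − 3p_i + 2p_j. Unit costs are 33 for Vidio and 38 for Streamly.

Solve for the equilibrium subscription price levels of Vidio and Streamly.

78.1875, 80.0625

Vidio's profit: π = (p_{Vidio} − 33)(210 − 3p_{Vidio} + 2p_{Streamly}).
∂π/∂p_{Vidio} = 309 − 6p_{Vidio} + 2p_{Streamly} = 0 ⇒ p_{Vidio} = 51.5 + (1/3)p_{Streamly}.
Similarly p_{Streamly} = 54 + (1/3)p_{Vidio}.
Substituting the second reaction function into the first: p_{Vidio} = 51.5 + (1/3)(54 + (1/3)p_{Vidio}), which gives (8/9)p_{Vidio} = 69.5 ⇒ p_{Vidio} = 78.1875.
Then p_{Streamly} = 54 + (1/3)·78.1875 = 80.0625.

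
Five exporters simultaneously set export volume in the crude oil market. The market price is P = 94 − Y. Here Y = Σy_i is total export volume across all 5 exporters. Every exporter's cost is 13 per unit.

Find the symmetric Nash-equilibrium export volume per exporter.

A representative exporter's profit is π_i = y_i(94 − Y) − 13y_i, with Y = y_i + Σ_{j≠i} y_j.
First-order condition: 81 − 2y_i − Σ_{j≠i} y_j = 0.
Imposing symmetry (y_j = y for all j) turns Σ_{j≠i} y_j into 4y, so 81 = 6y and y = 13.5.

13.5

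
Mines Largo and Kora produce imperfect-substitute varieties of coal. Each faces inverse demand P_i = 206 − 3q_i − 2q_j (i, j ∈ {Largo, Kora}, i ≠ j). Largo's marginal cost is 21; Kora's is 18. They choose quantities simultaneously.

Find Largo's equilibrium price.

Mine Largo's profit: π = q_{Largo}(206 − 3q_{Largo} − 2q_{Kora}) − 21q_{Largo}.
∂π/∂q_{Largo} = 185 − 6q_{Largo} − 2q_{Kora} = 0 ⇒ q_{Largo} = 185/6 − (1/3)q_{Kora}.
Similarly q_{Kora} = 94/3 − (1/3)q_{Largo}.
Plugging q_{Kora} into Largo's best response: q_{Largo} = 185/6 − (1/3)(94/3 − (1/3)q_{Largo}) ⇒ (8/9)q_{Largo} = 367/18, so q_{Largo} = 22.9375.
Then q_{Kora} = 94/3 − (1/3)·22.9375 = 23.6875.
P_{Largo} = 206 − 3·22.9375 − 2·23.6875 = 89.8125.

89.8125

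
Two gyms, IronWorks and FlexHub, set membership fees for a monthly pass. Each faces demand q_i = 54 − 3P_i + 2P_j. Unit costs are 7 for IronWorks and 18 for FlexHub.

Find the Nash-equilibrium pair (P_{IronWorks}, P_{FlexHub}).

IronWorks's profit: π = (P_{IronWorks} − 7)(54 − 3P_{IronWorks} + 2P_{FlexHub}).
∂π/∂P_{IronWorks} = 75 − 6P_{IronWorks} + 2P_{FlexHub} = 0 ⇒ P_{IronWorks} = 12.5 + (1/3)P_{FlexHub}.
Similarly P_{FlexHub} = 18 + (1/3)P_{IronWorks}.
Substituting the second reaction function into the first: P_{IronWorks} = 12.5 + (1/3)(18 + (1/3)P_{IronWorks}), which gives (8/9)P_{IronWorks} = 18.5 ⇒ P_{IronWorks} = 20.8125.
Then P_{FlexHub} = 18 + (1/3)·20.8125 = 24.9375.

20.8125, 24.9375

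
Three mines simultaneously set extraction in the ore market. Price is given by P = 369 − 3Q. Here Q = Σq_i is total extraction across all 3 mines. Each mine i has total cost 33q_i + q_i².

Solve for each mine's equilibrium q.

24

A representative mine's profit is π_i = q_i(369 − 3Q) − 33q_i − q_i², with Q = q_i + Σ_{j≠i} q_j.
First-order condition: 336 − 8q_i − 3Σ_{j≠i} q_j = 0.
In a symmetric equilibrium every mine chooses the same q, so Σ_{j≠i} q_j = 2q. The condition becomes 336 − 14q = 0, giving q = 336/14 = 24.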